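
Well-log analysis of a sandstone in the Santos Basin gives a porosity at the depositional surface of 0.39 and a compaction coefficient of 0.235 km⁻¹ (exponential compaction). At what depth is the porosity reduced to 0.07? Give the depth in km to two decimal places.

7.31 km

Invert Athy's law: d = ln(φ₀/φ) / c
d = ln(0.39/0.07) / 0.235 = ln(5.571) / 0.235 = 1.7177 / 0.235 = 7.309 km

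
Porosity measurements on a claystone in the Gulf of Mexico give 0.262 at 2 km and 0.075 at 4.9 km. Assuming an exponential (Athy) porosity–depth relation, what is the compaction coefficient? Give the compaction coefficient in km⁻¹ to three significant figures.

0.431 km⁻¹

Athy: phi(Z) = phi₀ e^(−βZ) ⇒ phi₁/phi₂ = e^{β(Z₂−Z₁)} ⇒ β = ln(phi₁/phi₂)/(Z₂−Z₁)
β = ln(0.262/0.075) / (4.9 − 2) = ln(3.493) / 2.9 = 1.2509 / 2.9 = 0.4313 km⁻¹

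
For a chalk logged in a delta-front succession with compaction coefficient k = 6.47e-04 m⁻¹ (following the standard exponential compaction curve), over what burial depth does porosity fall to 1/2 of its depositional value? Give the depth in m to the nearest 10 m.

1070 m

Working in km (1 km = 1000 m; k in km⁻¹ = k in m⁻¹ × 1000):
φ/φ₀ = 1/2 ⇒ exp(−k·d) = 1/2 ⇒ d = ln(2) / k
d = 0.6931 / 0.647 = 1.071 km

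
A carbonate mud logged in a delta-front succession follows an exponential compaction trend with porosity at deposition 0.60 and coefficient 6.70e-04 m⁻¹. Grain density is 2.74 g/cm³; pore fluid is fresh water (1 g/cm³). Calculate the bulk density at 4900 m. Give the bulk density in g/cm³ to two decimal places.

2.70 g/cm³

Working in km (1 km = 1000 m; k in km⁻¹ = k in m⁻¹ × 1000):
Porosity at depth: n = 0.6·exp(−0.67×4.9) = 0.6×0.0375 = 0.0225
Bulk density: ρ_b = (1−n)ρ_g + n·ρ_f = 0.9775×2.74 + 0.0225×1
       = 2.678 + 0.023 = 2.701 g/cm³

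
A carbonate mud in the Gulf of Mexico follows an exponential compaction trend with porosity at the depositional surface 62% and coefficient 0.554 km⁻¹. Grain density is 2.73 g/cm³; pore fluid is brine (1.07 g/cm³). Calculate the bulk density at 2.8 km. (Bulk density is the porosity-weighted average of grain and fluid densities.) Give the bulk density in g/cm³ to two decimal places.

2.51 g/cm³

Porosity at depth: phi = 0.62·exp(−0.554×2.8) = 0.62×0.2120 = 0.1314
Bulk density: ρ_b = (1−phi)ρ_g + phi·ρ_f = 0.8686×2.73 + 0.1314×1.07
       = 2.371 + 0.141 = 2.512 g/cm³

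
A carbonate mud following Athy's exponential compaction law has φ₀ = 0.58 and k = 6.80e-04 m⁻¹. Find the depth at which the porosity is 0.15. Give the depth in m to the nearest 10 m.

1990 m

Working in km (1 km = 1000 m; k in km⁻¹ = k in m⁻¹ × 1000):
Invert Athy's law: d = ln(φ₀/φ) / k
d = ln(0.58/0.15) / 0.68 = ln(3.867) / 0.68 = 1.3524 / 0.68 = 1.989 km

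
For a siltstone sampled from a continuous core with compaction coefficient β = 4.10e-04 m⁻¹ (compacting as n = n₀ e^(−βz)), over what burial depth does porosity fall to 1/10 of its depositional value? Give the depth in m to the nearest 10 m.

5620 m

Working in km (1 km = 1000 m; β in km⁻¹ = β in m⁻¹ × 1000):
n/n₀ = 1/10 ⇒ exp(−β·z) = 1/10 ⇒ z = ln(10) / β
z = 2.3026 / 0.41 = 5.616 km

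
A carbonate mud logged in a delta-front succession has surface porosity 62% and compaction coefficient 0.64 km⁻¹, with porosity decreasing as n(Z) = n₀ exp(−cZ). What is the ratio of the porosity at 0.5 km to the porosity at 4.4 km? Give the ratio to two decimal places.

n(Z₁)/n(Z₂) = e^(−c·Z₁)/e^(−c·Z₂) = e^{c(Z₂−Z₁)}
= exp(0.64 × 3.9) = exp(2.496) = 12.1339

12.13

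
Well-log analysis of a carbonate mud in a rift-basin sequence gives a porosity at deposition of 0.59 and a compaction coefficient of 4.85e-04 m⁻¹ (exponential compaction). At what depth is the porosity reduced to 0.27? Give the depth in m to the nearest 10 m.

1610 m

Working in km (1 km = 1000 m; c in km⁻¹ = c in m⁻¹ × 1000):
Invert Athy's law: z = ln(n₀/n) / c
z = ln(0.59/0.27) / 0.485 = ln(2.185) / 0.485 = 0.7817 / 0.485 = 1.612 km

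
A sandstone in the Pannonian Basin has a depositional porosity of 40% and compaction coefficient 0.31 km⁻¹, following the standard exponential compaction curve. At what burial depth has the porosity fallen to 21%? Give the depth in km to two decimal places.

2.08 km

Invert Athy's law: Z = ln(φ₀/φ) / β
Z = ln(0.4/0.21) / 0.31 = ln(1.905) / 0.31 = 0.6444 / 0.31 = 2.079 km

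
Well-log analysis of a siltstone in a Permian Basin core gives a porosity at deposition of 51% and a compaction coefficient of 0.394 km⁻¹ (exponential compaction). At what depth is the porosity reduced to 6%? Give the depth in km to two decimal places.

5.43 km

Invert Athy's law: z = ln(φ₀/φ) / β
z = ln(0.51/0.06) / 0.394 = ln(8.5) / 0.394 = 2.1401 / 0.394 = 5.432 km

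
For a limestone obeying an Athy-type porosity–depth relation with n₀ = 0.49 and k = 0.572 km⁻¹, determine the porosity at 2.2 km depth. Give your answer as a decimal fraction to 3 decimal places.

0.139

n = n₀·exp(−k·Z) = 0.49 × exp(−0.572 × 2.2) = 0.49 × exp(−1.258)
  = 0.49 × 0.2841 = 0.1392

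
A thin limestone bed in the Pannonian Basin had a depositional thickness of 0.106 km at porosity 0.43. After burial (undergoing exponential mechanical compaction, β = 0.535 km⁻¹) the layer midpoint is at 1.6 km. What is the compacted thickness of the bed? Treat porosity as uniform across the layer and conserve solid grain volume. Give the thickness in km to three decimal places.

Porosity at 1.6 km: φ = 0.43·exp(−0.535×1.6) = 0.1827
Solid-volume conservation: h(1−φ) = h₀(1−φ₀) ⇒ h = h₀·(1−φ₀)/(1−φ)
h = 0.106 × (1 − 0.43)/(1 − 0.1827) = 0.106 × 0.6974 = 0.0739 km

0.074 km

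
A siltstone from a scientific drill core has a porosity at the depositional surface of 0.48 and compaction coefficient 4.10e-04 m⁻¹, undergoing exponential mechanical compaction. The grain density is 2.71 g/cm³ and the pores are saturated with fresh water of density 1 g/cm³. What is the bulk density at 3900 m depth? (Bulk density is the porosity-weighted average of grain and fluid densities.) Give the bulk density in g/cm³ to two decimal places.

Working in km (1 km = 1000 m; k in km⁻¹ = k in m⁻¹ × 1000):
Porosity at depth: φ = 0.48·exp(−0.41×3.9) = 0.48×0.2021 = 0.0970
Bulk density: ρ_b = (1−φ)ρ_g + φ·ρ_f = 0.9030×2.71 + 0.0970×1
       = 2.447 + 0.097 = 2.544 g/cm³

2.54 g/cm³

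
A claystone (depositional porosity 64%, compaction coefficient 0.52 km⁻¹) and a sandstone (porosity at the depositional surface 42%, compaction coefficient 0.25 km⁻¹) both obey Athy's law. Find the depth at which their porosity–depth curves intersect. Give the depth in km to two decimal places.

1.56 km

Set n₀ₐ e^(−kₐz) = n₀ᵦ e^(−kᵦz) ⇒ ln(n₀ₐ/n₀ᵦ) = (kₐ − kᵦ)·z
z = ln(0.64/0.42) / (0.52 − 0.25) = 0.4212 / 0.27 = 1.560 km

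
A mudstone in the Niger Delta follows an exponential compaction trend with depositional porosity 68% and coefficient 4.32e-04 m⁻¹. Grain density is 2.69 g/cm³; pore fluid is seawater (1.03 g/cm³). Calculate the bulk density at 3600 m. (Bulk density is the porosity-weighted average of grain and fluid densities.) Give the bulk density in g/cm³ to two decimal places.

2.45 g/cm³

Working in km (1 km = 1000 m; β in km⁻¹ = β in m⁻¹ × 1000):
Porosity at depth: φ = 0.68·exp(−0.432×3.6) = 0.68×0.2111 = 0.1436
Bulk density: ρ_b = (1−φ)ρ_g + φ·ρ_f = 0.8564×2.69 + 0.1436×1.03
       = 2.304 + 0.148 = 2.452 g/cm³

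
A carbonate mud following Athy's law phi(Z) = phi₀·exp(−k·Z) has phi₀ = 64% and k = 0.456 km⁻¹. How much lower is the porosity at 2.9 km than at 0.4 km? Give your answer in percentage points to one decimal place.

phi(0.4) = 0.64·e^(−0.456×0.4) = 0.5333
phi(2.9) = 0.64·e^(−0.456×2.9) = 0.1706
Δphi = 0.5333 − 0.1706 = 0.3627

36.3 percentage points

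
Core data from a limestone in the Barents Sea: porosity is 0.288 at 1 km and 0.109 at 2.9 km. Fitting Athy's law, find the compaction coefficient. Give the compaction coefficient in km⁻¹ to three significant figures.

0.511 km⁻¹

Athy: phi(z) = phi₀ e^(−βz) ⇒ phi₁/phi₂ = e^{β(z₂−z₁)} ⇒ β = ln(phi₁/phi₂)/(z₂−z₁)
β = ln(0.288/0.109) / (2.9 − 1) = ln(2.642) / 1.9 = 0.9716 / 1.9 = 0.5114 km⁻¹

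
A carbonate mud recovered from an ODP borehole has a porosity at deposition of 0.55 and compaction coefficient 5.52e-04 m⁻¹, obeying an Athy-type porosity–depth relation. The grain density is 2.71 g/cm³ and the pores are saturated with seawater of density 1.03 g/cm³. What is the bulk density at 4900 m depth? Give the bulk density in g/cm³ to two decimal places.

2.65 g/cm³

Working in km (1 km = 1000 m; c in km⁻¹ = c in m⁻¹ × 1000):
Porosity at depth: φ = 0.55·exp(−0.552×4.9) = 0.55×0.0669 = 0.0368
Bulk density: ρ_b = (1−φ)ρ_g + φ·ρ_f = 0.9632×2.71 + 0.0368×1.03
       = 2.610 + 0.038 = 2.648 g/cm³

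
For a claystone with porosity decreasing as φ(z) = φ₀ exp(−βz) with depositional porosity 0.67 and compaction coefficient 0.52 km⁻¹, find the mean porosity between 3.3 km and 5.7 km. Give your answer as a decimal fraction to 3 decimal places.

0.069

⟨φ⟩ = (1/(z₂−z₁)) ∫ φ₀ e^(−βz) dz = φ₀·(e^(−β·z₁) − e^(−β·z₂)) / (β·(z₂−z₁))
e^(−0.52×3.3) = 0.1798; e^(−0.52×5.7) = 0.0516
⟨φ⟩ = 0.67 × (0.1798 − 0.0516) / (0.52 × 2.4) = 0.67 × 0.1027 = 0.0688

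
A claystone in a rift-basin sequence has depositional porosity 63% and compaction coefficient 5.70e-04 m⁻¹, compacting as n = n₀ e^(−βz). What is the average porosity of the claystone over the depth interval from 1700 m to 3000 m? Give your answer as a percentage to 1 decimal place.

16.9%

Working in km (1 km = 1000 m; β in km⁻¹ = β in m⁻¹ × 1000):
⟨n⟩ = (1/(z₂−z₁)) ∫ n₀ e^(−βz) dz = n₀·(e^(−β·z₁) − e^(−β·z₂)) / (β·(z₂−z₁))
e^(−0.57×1.7) = 0.3795; e^(−0.57×3) = 0.1809
⟨n⟩ = 0.63 × (0.3795 − 0.1809) / (0.57 × 1.3) = 0.63 × 0.2680 = 0.1688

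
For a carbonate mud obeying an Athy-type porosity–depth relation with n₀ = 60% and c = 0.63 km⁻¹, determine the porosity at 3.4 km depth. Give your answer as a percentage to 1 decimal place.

n = n₀·exp(−c·d) = 0.6 × exp(−0.63 × 3.4) = 0.6 × exp(−2.142)
  = 0.6 × 0.1174 = 0.0705

7.0%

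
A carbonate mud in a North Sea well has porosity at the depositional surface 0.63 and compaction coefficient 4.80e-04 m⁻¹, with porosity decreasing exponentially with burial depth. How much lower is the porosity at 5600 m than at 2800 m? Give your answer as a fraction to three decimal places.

0.121

Working in km (1 km = 1000 m; c in km⁻¹ = c in m⁻¹ × 1000):
phi(2.8) = 0.63·e^(−0.48×2.8) = 0.1643
phi(5.6) = 0.63·e^(−0.48×5.6) = 0.0429
Δphi = 0.1643 − 0.0429 = 0.1215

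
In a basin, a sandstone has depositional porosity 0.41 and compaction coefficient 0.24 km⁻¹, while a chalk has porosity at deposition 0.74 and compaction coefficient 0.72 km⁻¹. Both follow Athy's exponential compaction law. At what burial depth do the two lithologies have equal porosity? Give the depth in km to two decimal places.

Set phi₀ₐ e^(−kₐZ) = phi₀ᵦ e^(−kᵦZ) ⇒ ln(phi₀ₐ/phi₀ᵦ) = (kₐ − kᵦ)·Z
Z = ln(0.41/0.74) / (0.24 − 0.72) = -0.5905 / -0.48 = 1.230 km

1.23 km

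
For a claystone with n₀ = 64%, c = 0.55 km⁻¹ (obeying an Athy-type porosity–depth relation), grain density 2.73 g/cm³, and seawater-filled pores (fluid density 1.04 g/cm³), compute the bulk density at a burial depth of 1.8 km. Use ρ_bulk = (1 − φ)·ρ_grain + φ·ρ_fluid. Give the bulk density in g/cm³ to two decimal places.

Porosity at depth: n = 0.64·exp(−0.55×1.8) = 0.64×0.3716 = 0.2378
Bulk density: ρ_b = (1−n)ρ_g + n·ρ_f = 0.7622×2.73 + 0.2378×1.04
       = 2.081 + 0.247 = 2.328 g/cm³

2.33 g/cm³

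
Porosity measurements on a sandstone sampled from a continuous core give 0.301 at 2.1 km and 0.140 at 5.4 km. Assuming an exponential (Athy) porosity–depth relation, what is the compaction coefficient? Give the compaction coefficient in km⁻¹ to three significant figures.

0.232 km⁻¹

Athy: n(d) = n₀ e^(−cd) ⇒ n₁/n₂ = e^{c(d₂−d₁)} ⇒ c = ln(n₁/n₂)/(d₂−d₁)
c = ln(0.301/0.14) / (5.4 − 2.1) = ln(2.15) / 3.3 = 0.7655 / 3.3 = 0.232 km⁻¹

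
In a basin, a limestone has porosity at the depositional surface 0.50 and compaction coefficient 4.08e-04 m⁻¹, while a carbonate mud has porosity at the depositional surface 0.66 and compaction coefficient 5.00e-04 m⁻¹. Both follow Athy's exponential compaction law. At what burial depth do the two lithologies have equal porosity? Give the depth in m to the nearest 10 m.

3020 m

Working in km (1 km = 1000 m; β in km⁻¹ = β in m⁻¹ × 1000):
Set phi₀ₐ e^(−βₐz) = phi₀ᵦ e^(−βᵦz) ⇒ ln(phi₀ₐ/phi₀ᵦ) = (βₐ − βᵦ)·z
z = ln(0.5/0.66) / (0.408 − 0.5) = -0.2776 / -0.092 = 3.018 km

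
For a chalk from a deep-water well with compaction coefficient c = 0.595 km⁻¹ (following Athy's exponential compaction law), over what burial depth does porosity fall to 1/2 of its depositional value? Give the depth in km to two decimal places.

n/n₀ = 1/2 ⇒ exp(−c·d) = 1/2 ⇒ d = ln(2) / c
d = 0.6931 / 0.595 = 1.165 km

1.16 km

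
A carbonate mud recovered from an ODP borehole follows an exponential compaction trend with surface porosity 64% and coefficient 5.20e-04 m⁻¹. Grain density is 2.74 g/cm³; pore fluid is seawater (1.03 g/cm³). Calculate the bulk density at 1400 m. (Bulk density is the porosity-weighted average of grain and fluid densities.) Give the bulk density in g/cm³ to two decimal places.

Working in km (1 km = 1000 m; c in km⁻¹ = c in m⁻¹ × 1000):
Porosity at depth: φ = 0.64·exp(−0.52×1.4) = 0.64×0.4829 = 0.3090
Bulk density: ρ_b = (1−φ)ρ_g + φ·ρ_f = 0.6910×2.74 + 0.3090×1.03
       = 1.893 + 0.318 = 2.212 g/cm³

2.21 g/cm³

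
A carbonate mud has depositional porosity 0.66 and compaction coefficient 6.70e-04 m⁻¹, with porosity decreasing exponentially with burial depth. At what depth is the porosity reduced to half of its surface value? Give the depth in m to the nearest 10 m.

1030 m

Working in km (1 km = 1000 m; c in km⁻¹ = c in m⁻¹ × 1000):
phi/phi₀ = 1/2 ⇒ exp(−c·Z) = 1/2 ⇒ Z = ln(2) / c
Z = 0.6931 / 0.67 = 1.035 km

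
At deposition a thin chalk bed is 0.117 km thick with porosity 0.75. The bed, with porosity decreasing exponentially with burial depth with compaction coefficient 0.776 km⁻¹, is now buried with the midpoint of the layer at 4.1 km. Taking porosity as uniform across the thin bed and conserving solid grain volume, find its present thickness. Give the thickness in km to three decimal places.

Porosity at 4.1 km: phi = 0.75·exp(−0.776×4.1) = 0.0311
Solid-volume conservation: h(1−phi) = h₀(1−phi₀) ⇒ h = h₀·(1−phi₀)/(1−phi)
h = 0.117 × (1 − 0.75)/(1 − 0.0311) = 0.117 × 0.2580 = 0.0302 km

0.030 km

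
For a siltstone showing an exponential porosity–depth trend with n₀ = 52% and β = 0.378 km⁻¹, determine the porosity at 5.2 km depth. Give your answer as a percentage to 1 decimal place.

n = n₀·exp(−β·d) = 0.52 × exp(−0.378 × 5.2) = 0.52 × exp(−1.966)
  = 0.52 × 0.1401 = 0.0728

7.3%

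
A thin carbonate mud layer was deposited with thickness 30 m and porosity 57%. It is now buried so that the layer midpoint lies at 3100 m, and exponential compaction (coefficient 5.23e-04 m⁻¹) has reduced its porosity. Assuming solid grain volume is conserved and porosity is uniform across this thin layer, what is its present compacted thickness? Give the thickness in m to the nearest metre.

Working in km (1 km = 1000 m; β in km⁻¹ = β in m⁻¹ × 1000):
Porosity at 3.1 km: phi = 0.57·exp(−0.523×3.1) = 0.1127
Solid-volume conservation: h(1−phi) = h₀(1−phi₀) ⇒ h = h₀·(1−phi₀)/(1−phi)
h = 0.03 × (1 − 0.57)/(1 − 0.1127) = 0.03 × 0.4846 = 0.0145 km

15 m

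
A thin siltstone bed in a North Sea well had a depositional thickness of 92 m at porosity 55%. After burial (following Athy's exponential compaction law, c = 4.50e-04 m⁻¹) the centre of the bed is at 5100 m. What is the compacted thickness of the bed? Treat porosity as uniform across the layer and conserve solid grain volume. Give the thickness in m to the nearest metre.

Working in km (1 km = 1000 m; c in km⁻¹ = c in m⁻¹ × 1000):
Porosity at 5.1 km: phi = 0.55·exp(−0.45×5.1) = 0.0554
Solid-volume conservation: h(1−phi) = h₀(1−phi₀) ⇒ h = h₀·(1−phi₀)/(1−phi)
h = 0.092 × (1 − 0.55)/(1 − 0.0554) = 0.092 × 0.4764 = 0.0438 km

44 m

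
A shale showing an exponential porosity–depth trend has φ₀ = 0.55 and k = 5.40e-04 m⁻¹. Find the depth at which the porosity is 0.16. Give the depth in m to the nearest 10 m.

2290 m

Working in km (1 km = 1000 m; k in km⁻¹ = k in m⁻¹ × 1000):
Invert Athy's law: d = ln(φ₀/φ) / k
d = ln(0.55/0.16) / 0.54 = ln(3.438) / 0.54 = 1.2347 / 0.54 = 2.287 km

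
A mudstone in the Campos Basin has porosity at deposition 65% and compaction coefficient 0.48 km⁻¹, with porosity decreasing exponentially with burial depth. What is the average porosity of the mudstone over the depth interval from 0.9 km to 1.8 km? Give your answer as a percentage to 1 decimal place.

34.3%

⟨phi⟩ = (1/(z₂−z₁)) ∫ phi₀ e^(−cz) dz = phi₀·(e^(−c·z₁) − e^(−c·z₂)) / (c·(z₂−z₁))
e^(−0.48×0.9) = 0.6492; e^(−0.48×1.8) = 0.4215
⟨phi⟩ = 0.65 × (0.6492 − 0.4215) / (0.48 × 0.9) = 0.65 × 0.5272 = 0.3427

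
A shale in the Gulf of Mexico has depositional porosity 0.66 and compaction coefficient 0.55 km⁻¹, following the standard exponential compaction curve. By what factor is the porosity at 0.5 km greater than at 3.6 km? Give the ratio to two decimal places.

5.50

n(d₁)/n(d₂) = e^(−k·d₁)/e^(−k·d₂) = e^{k(d₂−d₁)}
= exp(0.55 × 3.1) = exp(1.705) = 5.5014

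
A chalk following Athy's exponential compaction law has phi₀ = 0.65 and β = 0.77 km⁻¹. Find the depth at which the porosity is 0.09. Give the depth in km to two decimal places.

Invert Athy's law: d = ln(phi₀/phi) / β
d = ln(0.65/0.09) / 0.77 = ln(7.222) / 0.77 = 1.9772 / 0.77 = 2.568 km

2.57 km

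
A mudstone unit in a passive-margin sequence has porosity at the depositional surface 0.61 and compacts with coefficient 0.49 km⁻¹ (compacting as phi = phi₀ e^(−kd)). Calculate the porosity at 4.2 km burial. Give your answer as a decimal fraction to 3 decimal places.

0.078

phi = phi₀·exp(−k·d) = 0.61 × exp(−0.49 × 4.2) = 0.61 × exp(−2.058)
  = 0.61 × 0.1277 = 0.0779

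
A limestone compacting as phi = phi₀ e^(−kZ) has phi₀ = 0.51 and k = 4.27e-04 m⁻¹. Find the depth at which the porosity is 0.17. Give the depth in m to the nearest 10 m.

Working in km (1 km = 1000 m; k in km⁻¹ = k in m⁻¹ × 1000):
Invert Athy's law: Z = ln(phi₀/phi) / k
Z = ln(0.51/0.17) / 0.427 = ln(3) / 0.427 = 1.0986 / 0.427 = 2.573 km

2570 m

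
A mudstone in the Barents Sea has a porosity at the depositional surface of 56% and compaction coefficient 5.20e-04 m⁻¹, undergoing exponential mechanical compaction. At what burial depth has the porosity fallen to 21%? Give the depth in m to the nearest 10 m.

1890 m

Working in km (1 km = 1000 m; k in km⁻¹ = k in m⁻¹ × 1000):
Invert Athy's law: d = ln(φ₀/φ) / k
d = ln(0.56/0.21) / 0.52 = ln(2.667) / 0.52 = 0.9808 / 0.52 = 1.886 km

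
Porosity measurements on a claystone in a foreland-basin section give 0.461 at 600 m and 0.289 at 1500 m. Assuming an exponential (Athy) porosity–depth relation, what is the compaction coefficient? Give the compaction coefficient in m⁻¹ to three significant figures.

Working in km (1 km = 1000 m; k in km⁻¹ = k in m⁻¹ × 1000):
Athy: n(Z) = n₀ e^(−kZ) ⇒ n₁/n₂ = e^{k(Z₂−Z₁)} ⇒ k = ln(n₁/n₂)/(Z₂−Z₁)
k = ln(0.461/0.289) / (1.5 − 0.6) = ln(1.595) / 0.9 = 0.4670 / 0.9 = 0.5189 km⁻¹

0.000519 m⁻¹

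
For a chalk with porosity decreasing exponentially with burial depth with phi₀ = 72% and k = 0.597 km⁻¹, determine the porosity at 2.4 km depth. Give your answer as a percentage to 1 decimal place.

phi = phi₀·exp(−k·Z) = 0.72 × exp(−0.597 × 2.4) = 0.72 × exp(−1.433)
  = 0.72 × 0.2386 = 0.1718

17.2%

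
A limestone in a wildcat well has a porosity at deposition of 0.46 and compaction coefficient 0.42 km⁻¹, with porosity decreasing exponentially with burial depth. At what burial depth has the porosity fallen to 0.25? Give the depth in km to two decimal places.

1.45 km

Invert Athy's law: z = ln(φ₀/φ) / c
z = ln(0.46/0.25) / 0.42 = ln(1.84) / 0.42 = 0.6098 / 0.42 = 1.452 km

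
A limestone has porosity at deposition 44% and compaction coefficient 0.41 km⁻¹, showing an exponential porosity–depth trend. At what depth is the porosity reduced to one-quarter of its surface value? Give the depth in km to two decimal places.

3.38 km

n/n₀ = 1/4 ⇒ exp(−k·Z) = 1/4 ⇒ Z = ln(4) / k
Z = 1.3863 / 0.41 = 3.381 km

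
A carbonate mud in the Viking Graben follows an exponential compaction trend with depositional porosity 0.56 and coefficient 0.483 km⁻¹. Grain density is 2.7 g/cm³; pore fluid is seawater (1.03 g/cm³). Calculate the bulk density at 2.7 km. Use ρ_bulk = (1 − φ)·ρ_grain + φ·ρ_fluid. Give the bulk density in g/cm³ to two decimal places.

2.45 g/cm³

Porosity at depth: n = 0.56·exp(−0.483×2.7) = 0.56×0.2714 = 0.1520
Bulk density: ρ_b = (1−n)ρ_g + n·ρ_f = 0.8480×2.7 + 0.1520×1.03
       = 2.290 + 0.157 = 2.446 g/cm³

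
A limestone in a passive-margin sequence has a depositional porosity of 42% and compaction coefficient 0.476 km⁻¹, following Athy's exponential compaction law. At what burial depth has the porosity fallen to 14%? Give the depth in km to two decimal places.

2.31 km

Invert Athy's law: Z = ln(n₀/n) / β
Z = ln(0.42/0.14) / 0.476 = ln(3) / 0.476 = 1.0986 / 0.476 = 2.308 km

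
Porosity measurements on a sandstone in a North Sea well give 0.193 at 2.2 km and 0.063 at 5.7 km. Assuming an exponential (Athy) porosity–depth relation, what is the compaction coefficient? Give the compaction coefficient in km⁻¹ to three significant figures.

0.320 km⁻¹

Athy: phi(z) = phi₀ e^(−kz) ⇒ phi₁/phi₂ = e^{k(z₂−z₁)} ⇒ k = ln(phi₁/phi₂)/(z₂−z₁)
k = ln(0.193/0.063) / (5.7 − 2.2) = ln(3.063) / 3.5 = 1.1196 / 3.5 = 0.3199 km⁻¹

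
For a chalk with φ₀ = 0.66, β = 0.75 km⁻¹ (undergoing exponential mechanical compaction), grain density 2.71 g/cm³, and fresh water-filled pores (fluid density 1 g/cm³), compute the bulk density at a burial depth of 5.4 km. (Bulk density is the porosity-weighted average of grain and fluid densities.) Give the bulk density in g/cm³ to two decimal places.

2.69 g/cm³

Porosity at depth: φ = 0.66·exp(−0.75×5.4) = 0.66×0.0174 = 0.0115
Bulk density: ρ_b = (1−φ)ρ_g + φ·ρ_f = 0.9885×2.71 + 0.0115×1
       = 2.679 + 0.011 = 2.690 g/cm³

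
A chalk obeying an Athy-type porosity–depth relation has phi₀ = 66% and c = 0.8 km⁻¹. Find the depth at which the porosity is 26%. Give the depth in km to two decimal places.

Invert Athy's law: d = ln(phi₀/phi) / c
d = ln(0.66/0.26) / 0.8 = ln(2.538) / 0.8 = 0.9316 / 0.8 = 1.164 km

1.16 km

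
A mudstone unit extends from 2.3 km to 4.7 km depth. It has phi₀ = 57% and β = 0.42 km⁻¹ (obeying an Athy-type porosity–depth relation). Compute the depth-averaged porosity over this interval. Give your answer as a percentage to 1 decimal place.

13.7%

⟨phi⟩ = (1/(z₂−z₁)) ∫ phi₀ e^(−βz) dz = phi₀·(e^(−β·z₁) − e^(−β·z₂)) / (β·(z₂−z₁))
e^(−0.42×2.3) = 0.3806; e^(−0.42×4.7) = 0.1389
⟨phi⟩ = 0.57 × (0.3806 − 0.1389) / (0.42 × 2.4) = 0.57 × 0.2398 = 0.1367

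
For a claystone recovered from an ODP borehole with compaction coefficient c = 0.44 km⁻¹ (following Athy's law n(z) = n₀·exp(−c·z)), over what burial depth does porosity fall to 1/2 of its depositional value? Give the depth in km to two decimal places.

n/n₀ = 1/2 ⇒ exp(−c·z) = 1/2 ⇒ z = ln(2) / c
z = 0.6931 / 0.44 = 1.575 km

1.58 km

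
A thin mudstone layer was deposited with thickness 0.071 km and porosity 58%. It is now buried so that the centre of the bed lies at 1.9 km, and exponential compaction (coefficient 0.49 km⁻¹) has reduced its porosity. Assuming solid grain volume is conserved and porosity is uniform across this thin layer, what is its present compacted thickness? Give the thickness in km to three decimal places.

Porosity at 1.9 km: phi = 0.58·exp(−0.49×1.9) = 0.2286
Solid-volume conservation: h(1−phi) = h₀(1−phi₀) ⇒ h = h₀·(1−phi₀)/(1−phi)
h = 0.071 × (1 − 0.58)/(1 − 0.2286) = 0.071 × 0.5445 = 0.0387 km

0.039 km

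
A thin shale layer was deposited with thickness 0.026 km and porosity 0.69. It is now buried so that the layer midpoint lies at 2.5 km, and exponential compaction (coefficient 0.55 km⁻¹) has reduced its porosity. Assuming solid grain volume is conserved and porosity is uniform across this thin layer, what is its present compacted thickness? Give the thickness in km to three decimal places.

0.010 km

Porosity at 2.5 km: φ = 0.69·exp(−0.55×2.5) = 0.1745
Solid-volume conservation: h(1−φ) = h₀(1−φ₀) ⇒ h = h₀·(1−φ₀)/(1−φ)
h = 0.026 × (1 − 0.69)/(1 − 0.1745) = 0.026 × 0.3755 = 0.0098 km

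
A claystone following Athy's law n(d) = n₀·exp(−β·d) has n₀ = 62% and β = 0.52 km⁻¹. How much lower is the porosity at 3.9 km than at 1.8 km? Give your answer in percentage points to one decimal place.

16.2 percentage points

n(1.8) = 0.62·e^(−0.52×1.8) = 0.2432
n(3.9) = 0.62·e^(−0.52×3.9) = 0.0816
Δn = 0.2432 − 0.0816 = 0.1616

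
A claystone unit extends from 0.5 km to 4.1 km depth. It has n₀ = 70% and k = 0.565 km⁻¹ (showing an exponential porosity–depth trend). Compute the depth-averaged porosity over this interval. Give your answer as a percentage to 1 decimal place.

⟨n⟩ = (1/(z₂−z₁)) ∫ n₀ e^(−kz) dz = n₀·(e^(−k·z₁) − e^(−k·z₂)) / (k·(z₂−z₁))
e^(−0.565×0.5) = 0.7539; e^(−0.565×4.1) = 0.0986
⟨n⟩ = 0.7 × (0.7539 − 0.0986) / (0.565 × 3.6) = 0.7 × 0.3222 = 0.2255

22.6%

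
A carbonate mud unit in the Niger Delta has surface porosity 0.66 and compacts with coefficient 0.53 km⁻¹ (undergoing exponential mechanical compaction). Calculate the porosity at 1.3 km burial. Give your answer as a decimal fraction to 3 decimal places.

phi = phi₀·exp(−β·d) = 0.66 × exp(−0.53 × 1.3) = 0.66 × exp(−0.689)
  = 0.66 × 0.5021 = 0.3314

0.331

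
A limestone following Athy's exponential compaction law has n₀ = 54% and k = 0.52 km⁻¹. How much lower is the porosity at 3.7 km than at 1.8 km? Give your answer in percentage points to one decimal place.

13.3 percentage points

n(1.8) = 0.54·e^(−0.52×1.8) = 0.2118
n(3.7) = 0.54·e^(−0.52×3.7) = 0.0789
Δn = 0.2118 − 0.0789 = 0.1329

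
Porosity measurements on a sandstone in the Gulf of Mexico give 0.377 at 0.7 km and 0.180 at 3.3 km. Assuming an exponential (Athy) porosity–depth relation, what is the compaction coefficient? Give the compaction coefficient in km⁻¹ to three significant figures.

0.284 km⁻¹

Athy: φ(z) = φ₀ e^(−βz) ⇒ φ₁/φ₂ = e^{β(z₂−z₁)} ⇒ β = ln(φ₁/φ₂)/(z₂−z₁)
β = ln(0.377/0.18) / (3.3 − 0.7) = ln(2.094) / 2.6 = 0.7393 / 2.6 = 0.2843 km⁻¹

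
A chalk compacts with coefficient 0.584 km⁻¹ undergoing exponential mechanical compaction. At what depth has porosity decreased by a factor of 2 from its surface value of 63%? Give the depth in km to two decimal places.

1.19 km

φ/φ₀ = 1/2 ⇒ exp(−c·z) = 1/2 ⇒ z = ln(2) / c
z = 0.6931 / 0.584 = 1.187 km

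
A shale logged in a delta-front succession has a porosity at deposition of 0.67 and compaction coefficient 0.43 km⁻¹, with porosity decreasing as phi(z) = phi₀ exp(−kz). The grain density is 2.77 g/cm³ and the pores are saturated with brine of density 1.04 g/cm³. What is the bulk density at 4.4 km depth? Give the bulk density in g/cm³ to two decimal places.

Porosity at depth: phi = 0.67·exp(−0.43×4.4) = 0.67×0.1508 = 0.1010
Bulk density: ρ_b = (1−phi)ρ_g + phi·ρ_f = 0.8990×2.77 + 0.1010×1.04
       = 2.490 + 0.105 = 2.595 g/cm³

2.60 g/cm³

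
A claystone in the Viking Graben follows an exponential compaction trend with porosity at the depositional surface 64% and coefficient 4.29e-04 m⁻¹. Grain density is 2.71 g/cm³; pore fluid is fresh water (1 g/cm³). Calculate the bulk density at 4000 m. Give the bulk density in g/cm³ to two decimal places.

2.51 g/cm³

Working in km (1 km = 1000 m; β in km⁻¹ = β in m⁻¹ × 1000):
Porosity at depth: phi = 0.64·exp(−0.429×4) = 0.64×0.1798 = 0.1151
Bulk density: ρ_b = (1−phi)ρ_g + phi·ρ_f = 0.8849×2.71 + 0.1151×1
       = 2.398 + 0.115 = 2.513 g/cm³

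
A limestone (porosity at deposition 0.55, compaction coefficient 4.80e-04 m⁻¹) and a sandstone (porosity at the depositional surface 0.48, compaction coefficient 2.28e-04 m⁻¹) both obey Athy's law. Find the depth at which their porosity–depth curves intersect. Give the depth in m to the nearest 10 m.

Working in km (1 km = 1000 m; k in km⁻¹ = k in m⁻¹ × 1000):
Set φ₀ₐ e^(−kₐd) = φ₀ᵦ e^(−kᵦd) ⇒ ln(φ₀ₐ/φ₀ᵦ) = (kₐ − kᵦ)·d
d = ln(0.55/0.48) / (0.48 − 0.228) = 0.1361 / 0.252 = 0.540 km

540 m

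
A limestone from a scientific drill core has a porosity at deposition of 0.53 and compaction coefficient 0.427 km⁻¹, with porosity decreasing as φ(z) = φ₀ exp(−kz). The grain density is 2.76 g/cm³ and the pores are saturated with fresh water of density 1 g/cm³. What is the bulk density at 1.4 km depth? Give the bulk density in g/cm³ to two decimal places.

Porosity at depth: φ = 0.53·exp(−0.427×1.4) = 0.53×0.5500 = 0.2915
Bulk density: ρ_b = (1−φ)ρ_g + φ·ρ_f = 0.7085×2.76 + 0.2915×1
       = 1.955 + 0.292 = 2.247 g/cm³

2.25 g/cm³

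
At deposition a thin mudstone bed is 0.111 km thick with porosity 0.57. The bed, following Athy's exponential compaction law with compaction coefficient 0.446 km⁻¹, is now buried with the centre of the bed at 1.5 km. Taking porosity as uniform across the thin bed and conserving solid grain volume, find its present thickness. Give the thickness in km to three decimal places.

Porosity at 1.5 km: phi = 0.57·exp(−0.446×1.5) = 0.2920
Solid-volume conservation: h(1−phi) = h₀(1−phi₀) ⇒ h = h₀·(1−phi₀)/(1−phi)
h = 0.111 × (1 − 0.57)/(1 − 0.2920) = 0.111 × 0.6073 = 0.0674 km

0.067 km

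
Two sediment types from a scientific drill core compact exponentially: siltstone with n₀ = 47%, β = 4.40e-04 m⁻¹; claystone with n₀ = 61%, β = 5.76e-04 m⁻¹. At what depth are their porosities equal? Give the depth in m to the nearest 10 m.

Working in km (1 km = 1000 m; β in km⁻¹ = β in m⁻¹ × 1000):
Set n₀ₐ e^(−βₐz) = n₀ᵦ e^(−βᵦz) ⇒ ln(n₀ₐ/n₀ᵦ) = (βₐ − βᵦ)·z
z = ln(0.47/0.61) / (0.44 − 0.576) = -0.2607 / -0.136 = 1.917 km

1920 m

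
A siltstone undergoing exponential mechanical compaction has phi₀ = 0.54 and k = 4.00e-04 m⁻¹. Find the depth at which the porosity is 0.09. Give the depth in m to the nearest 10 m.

4480 m

Working in km (1 km = 1000 m; k in km⁻¹ = k in m⁻¹ × 1000):
Invert Athy's law: d = ln(phi₀/phi) / k
d = ln(0.54/0.09) / 0.4 = ln(6) / 0.4 = 1.7918 / 0.4 = 4.479 km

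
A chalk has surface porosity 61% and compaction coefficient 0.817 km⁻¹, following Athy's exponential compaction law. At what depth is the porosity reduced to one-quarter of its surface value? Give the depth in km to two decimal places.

1.70 km

φ/φ₀ = 1/4 ⇒ exp(−k·Z) = 1/4 ⇒ Z = ln(4) / k
Z = 1.3863 / 0.817 = 1.697 km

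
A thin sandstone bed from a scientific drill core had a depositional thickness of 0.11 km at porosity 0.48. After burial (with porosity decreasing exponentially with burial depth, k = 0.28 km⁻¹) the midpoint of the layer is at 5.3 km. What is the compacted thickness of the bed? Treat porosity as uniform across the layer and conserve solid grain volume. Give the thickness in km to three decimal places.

0.064 km

Porosity at 5.3 km: φ = 0.48·exp(−0.28×5.3) = 0.1088
Solid-volume conservation: h(1−φ) = h₀(1−φ₀) ⇒ h = h₀·(1−φ₀)/(1−φ)
h = 0.11 × (1 − 0.48)/(1 − 0.1088) = 0.11 × 0.5835 = 0.0642 km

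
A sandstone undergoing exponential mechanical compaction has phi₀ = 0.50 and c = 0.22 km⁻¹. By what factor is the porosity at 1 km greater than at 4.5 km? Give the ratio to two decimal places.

2.16

phi(d₁)/phi(d₂) = e^(−c·d₁)/e^(−c·d₂) = e^{c(d₂−d₁)}
= exp(0.22 × 3.5) = exp(0.77) = 2.1598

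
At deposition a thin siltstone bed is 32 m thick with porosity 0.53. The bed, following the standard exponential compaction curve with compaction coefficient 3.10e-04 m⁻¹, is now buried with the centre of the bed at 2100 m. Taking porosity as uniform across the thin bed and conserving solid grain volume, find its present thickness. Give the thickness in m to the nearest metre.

Working in km (1 km = 1000 m; c in km⁻¹ = c in m⁻¹ × 1000):
Porosity at 2.1 km: φ = 0.53·exp(−0.31×2.1) = 0.2764
Solid-volume conservation: h(1−φ) = h₀(1−φ₀) ⇒ h = h₀·(1−φ₀)/(1−φ)
h = 0.032 × (1 − 0.53)/(1 − 0.2764) = 0.032 × 0.6495 = 0.0208 km

21 m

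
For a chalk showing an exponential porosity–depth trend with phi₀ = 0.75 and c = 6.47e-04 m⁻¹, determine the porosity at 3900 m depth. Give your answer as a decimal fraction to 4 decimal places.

0.0601

Working in km (1 km = 1000 m; c in km⁻¹ = c in m⁻¹ × 1000):
phi = phi₀·exp(−c·Z) = 0.75 × exp(−0.647 × 3.9) = 0.75 × exp(−2.523)
  = 0.75 × 0.0802 = 0.0601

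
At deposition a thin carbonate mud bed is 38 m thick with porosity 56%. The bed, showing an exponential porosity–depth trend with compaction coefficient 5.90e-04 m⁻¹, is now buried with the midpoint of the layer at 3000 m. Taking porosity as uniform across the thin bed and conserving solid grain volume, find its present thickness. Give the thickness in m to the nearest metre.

Working in km (1 km = 1000 m; β in km⁻¹ = β in m⁻¹ × 1000):
Porosity at 3 km: phi = 0.56·exp(−0.59×3) = 0.0954
Solid-volume conservation: h(1−phi) = h₀(1−phi₀) ⇒ h = h₀·(1−phi₀)/(1−phi)
h = 0.038 × (1 − 0.56)/(1 − 0.0954) = 0.038 × 0.4864 = 0.0185 km

18 m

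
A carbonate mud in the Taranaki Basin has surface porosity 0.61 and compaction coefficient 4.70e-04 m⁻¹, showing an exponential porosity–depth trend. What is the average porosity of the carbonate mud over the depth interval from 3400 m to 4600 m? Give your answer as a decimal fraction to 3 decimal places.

Working in km (1 km = 1000 m; β in km⁻¹ = β in m⁻¹ × 1000):
⟨φ⟩ = (1/(Z₂−Z₁)) ∫ φ₀ e^(−βZ) dZ = φ₀·(e^(−β·Z₁) − e^(−β·Z₂)) / (β·(Z₂−Z₁))
e^(−0.47×3.4) = 0.2023; e^(−0.47×4.6) = 0.1151
⟨φ⟩ = 0.61 × (0.2023 − 0.1151) / (0.47 × 1.2) = 0.61 × 0.1546 = 0.0943

0.094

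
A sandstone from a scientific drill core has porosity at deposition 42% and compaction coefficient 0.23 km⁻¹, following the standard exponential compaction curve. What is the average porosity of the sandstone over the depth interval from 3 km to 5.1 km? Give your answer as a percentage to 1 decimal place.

16.7%

⟨φ⟩ = (1/(z₂−z₁)) ∫ φ₀ e^(−βz) dz = φ₀·(e^(−β·z₁) − e^(−β·z₂)) / (β·(z₂−z₁))
e^(−0.23×3) = 0.5016; e^(−0.23×5.1) = 0.3094
⟨φ⟩ = 0.42 × (0.5016 − 0.3094) / (0.23 × 2.1) = 0.42 × 0.3978 = 0.1671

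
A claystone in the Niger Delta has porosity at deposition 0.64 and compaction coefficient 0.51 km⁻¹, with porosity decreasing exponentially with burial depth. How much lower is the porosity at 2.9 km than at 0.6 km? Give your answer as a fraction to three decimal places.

φ(0.6) = 0.64·e^(−0.51×0.6) = 0.4713
φ(2.9) = 0.64·e^(−0.51×2.9) = 0.1458
Δφ = 0.4713 − 0.1458 = 0.3255

0.325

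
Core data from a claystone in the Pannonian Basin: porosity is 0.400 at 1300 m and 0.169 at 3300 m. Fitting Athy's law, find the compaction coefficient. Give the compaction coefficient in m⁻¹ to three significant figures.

Working in km (1 km = 1000 m; k in km⁻¹ = k in m⁻¹ × 1000):
Athy: φ(Z) = φ₀ e^(−kZ) ⇒ φ₁/φ₂ = e^{k(Z₂−Z₁)} ⇒ k = ln(φ₁/φ₂)/(Z₂−Z₁)
k = ln(0.4/0.169) / (3.3 − 1.3) = ln(2.367) / 2 = 0.8616 / 2 = 0.4308 km⁻¹

0.000431 m⁻¹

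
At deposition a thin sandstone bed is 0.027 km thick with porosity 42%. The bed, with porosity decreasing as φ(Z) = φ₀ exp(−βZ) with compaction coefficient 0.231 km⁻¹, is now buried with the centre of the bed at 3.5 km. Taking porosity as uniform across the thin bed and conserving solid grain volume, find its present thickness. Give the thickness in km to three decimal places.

0.019 km

Porosity at 3.5 km: φ = 0.42·exp(−0.231×3.5) = 0.1871
Solid-volume conservation: h(1−φ) = h₀(1−φ₀) ⇒ h = h₀·(1−φ₀)/(1−φ)
h = 0.027 × (1 − 0.42)/(1 − 0.1871) = 0.027 × 0.7135 = 0.0193 km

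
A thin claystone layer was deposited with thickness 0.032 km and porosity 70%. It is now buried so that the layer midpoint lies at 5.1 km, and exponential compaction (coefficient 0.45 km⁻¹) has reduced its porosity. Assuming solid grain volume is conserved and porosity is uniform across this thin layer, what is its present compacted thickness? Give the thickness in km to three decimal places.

0.010 km

Porosity at 5.1 km: phi = 0.7·exp(−0.45×5.1) = 0.0705
Solid-volume conservation: h(1−phi) = h₀(1−phi₀) ⇒ h = h₀·(1−phi₀)/(1−phi)
h = 0.032 × (1 − 0.7)/(1 − 0.0705) = 0.032 × 0.3228 = 0.0103 km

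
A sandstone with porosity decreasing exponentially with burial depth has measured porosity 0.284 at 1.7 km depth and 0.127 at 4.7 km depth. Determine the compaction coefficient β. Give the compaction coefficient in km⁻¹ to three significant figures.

0.268 km⁻¹

Athy: n(z) = n₀ e^(−βz) ⇒ n₁/n₂ = e^{β(z₂−z₁)} ⇒ β = ln(n₁/n₂)/(z₂−z₁)
β = ln(0.284/0.127) / (4.7 − 1.7) = ln(2.236) / 3 = 0.8048 / 3 = 0.2683 km⁻¹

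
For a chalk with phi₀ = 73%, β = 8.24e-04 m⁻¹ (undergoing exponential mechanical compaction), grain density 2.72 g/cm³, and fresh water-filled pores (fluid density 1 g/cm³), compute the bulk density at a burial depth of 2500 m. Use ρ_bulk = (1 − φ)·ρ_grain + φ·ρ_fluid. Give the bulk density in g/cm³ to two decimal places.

Working in km (1 km = 1000 m; β in km⁻¹ = β in m⁻¹ × 1000):
Porosity at depth: phi = 0.73·exp(−0.824×2.5) = 0.73×0.1275 = 0.0930
Bulk density: ρ_b = (1−phi)ρ_g + phi·ρ_f = 0.9070×2.72 + 0.0930×1
       = 2.467 + 0.093 = 2.560 g/cm³

2.56 g/cm³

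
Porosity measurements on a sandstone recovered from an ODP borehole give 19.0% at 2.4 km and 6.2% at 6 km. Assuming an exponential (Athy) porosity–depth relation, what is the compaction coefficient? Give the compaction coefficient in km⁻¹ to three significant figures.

Athy: phi(Z) = phi₀ e^(−cZ) ⇒ phi₁/phi₂ = e^{c(Z₂−Z₁)} ⇒ c = ln(phi₁/phi₂)/(Z₂−Z₁)
c = ln(0.19/0.062) / (6 − 2.4) = ln(3.065) / 3.6 = 1.1199 / 3.6 = 0.3111 km⁻¹

0.311 km⁻¹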